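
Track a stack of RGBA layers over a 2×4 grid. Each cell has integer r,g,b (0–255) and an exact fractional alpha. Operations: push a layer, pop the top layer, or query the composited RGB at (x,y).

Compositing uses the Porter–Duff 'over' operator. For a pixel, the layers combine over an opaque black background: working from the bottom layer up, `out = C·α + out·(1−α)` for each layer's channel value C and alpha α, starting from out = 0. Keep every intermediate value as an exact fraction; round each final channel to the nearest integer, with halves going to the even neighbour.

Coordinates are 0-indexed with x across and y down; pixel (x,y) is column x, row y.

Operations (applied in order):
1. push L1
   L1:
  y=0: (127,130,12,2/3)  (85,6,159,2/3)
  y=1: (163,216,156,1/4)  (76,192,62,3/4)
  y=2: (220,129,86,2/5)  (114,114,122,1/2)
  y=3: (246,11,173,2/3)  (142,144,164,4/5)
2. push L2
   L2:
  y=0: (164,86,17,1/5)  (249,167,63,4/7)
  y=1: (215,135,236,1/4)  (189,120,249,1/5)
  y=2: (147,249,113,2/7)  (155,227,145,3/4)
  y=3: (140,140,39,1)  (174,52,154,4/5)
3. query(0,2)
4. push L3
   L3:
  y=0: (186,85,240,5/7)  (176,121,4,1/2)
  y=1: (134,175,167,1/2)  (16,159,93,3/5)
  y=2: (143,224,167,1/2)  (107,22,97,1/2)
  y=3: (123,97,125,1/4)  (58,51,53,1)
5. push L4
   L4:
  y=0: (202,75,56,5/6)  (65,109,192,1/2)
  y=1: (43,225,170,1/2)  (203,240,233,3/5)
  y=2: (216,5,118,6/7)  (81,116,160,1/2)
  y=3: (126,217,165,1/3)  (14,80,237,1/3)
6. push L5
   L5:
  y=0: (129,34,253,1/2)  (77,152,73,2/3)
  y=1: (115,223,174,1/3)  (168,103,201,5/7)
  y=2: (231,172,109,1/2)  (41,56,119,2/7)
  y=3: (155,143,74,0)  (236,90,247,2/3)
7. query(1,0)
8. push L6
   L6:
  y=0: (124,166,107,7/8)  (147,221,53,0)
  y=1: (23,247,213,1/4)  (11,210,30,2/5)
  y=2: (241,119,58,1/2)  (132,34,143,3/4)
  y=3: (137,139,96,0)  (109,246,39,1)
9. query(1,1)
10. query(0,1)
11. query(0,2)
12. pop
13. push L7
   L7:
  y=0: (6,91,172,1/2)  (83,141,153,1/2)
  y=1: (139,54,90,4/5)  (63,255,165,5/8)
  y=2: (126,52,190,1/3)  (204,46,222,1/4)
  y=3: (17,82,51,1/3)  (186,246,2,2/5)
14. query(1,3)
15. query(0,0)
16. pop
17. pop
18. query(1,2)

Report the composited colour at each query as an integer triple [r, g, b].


query (0,2) [L1,L2] — begin 0,0,0
L1 α=2/5: [88, 258/5, 172/5]
L2 α=2/7: [734/7, 108, 398/7]
= [105, 108, 57]

at x=1,y=0 over L1,L2,L3,L4,L5:
L1 α=2/3: [170/3, 4, 106]
L2 α=4/7: [1166/7, 680/7, 570/7]
L3 α=1/2: [1199/7, 1527/14, 299/7]
L4 α=1/2: [827/7, 3053/28, 1643/14]
L5 α=2/3: [635/7, 3855/28, 1229/14]
= [91, 138, 88]

query (1,1) [L1,L2,L3,L4,L5,L6] — begin 0,0,0
after L1 α=3/4: [57, 144, 93/2]
after L2 α=1/5: [417/5, 696/5, 87]
after L3 α=3/5: [1074/25, 3777/25, 453/5]
after L4 α=3/5: [17373/125, 25554/125, 4401/25]
after L5 α=5/7: [139746/875, 115483/875, 33927/175]
after L6 α=2/5: [438488/4375, 713949/4375, 112281/875]
→ [100, 163, 128]

query (0,1) [L1,L2,L3,L4,L5,L6] — begin 0,0,0
L1 α=1/4: [163/4, 54, 39]
L2 α=1/4: [1349/16, 297/4, 353/4]
L3 α=1/2: [3493/32, 997/8, 1021/8]
L4 α=1/2: [4869/64, 2797/16, 2381/16]
L5 α=1/3: [8549/96, 1527/8, 3773/24]
L6 α=1/4: [9285/128, 6557/32, 5477/32]
→ [73, 205, 171]

at x=0,y=2 over L1,L2,L3,L4,L5,L6:
after L1 α=2/5: [88, 258/5, 172/5]
after L2 α=2/7: [734/7, 108, 398/7]
after L3 α=1/2: [1735/14, 166, 1567/14]
after L4 α=6/7: [19879/98, 28, 11479/98]
after L5 α=1/2: [42517/196, 100, 22161/196]
after L6 α=1/2: [89753/392, 219/2, 33529/392]
= [229, 110, 86]

query (1,3) [L1,L2,L3,L4,L5,L7] — begin 0,0,0
after L1 α=4/5: [568/5, 576/5, 656/5]
after L2 α=4/5: [4048/25, 1616/25, 3736/25]
after L3 α=1: [58, 51, 53]
after L4 α=1/3: [130/3, 182/3, 343/3]
after L5 α=2/3: [1546/9, 722/9, 1825/9]
after L7 α=2/5: [2662/15, 2198/15, 1837/15]
rounded: [177, 147, 122]

at x=0,y=0 over L1,L2,L3,L4,L5,L7:
after L1 α=2/3: [254/3, 260/3, 8]
after L2 α=1/5: [1508/15, 1298/15, 49/5]
after L3 α=5/7: [16966/105, 8971/105, 6098/35]
after L4 α=5/6: [61508/315, 24173/315, 7949/105]
after L5 α=1/2: [102143/630, 34883/630, 17257/105]
after L7 α=1/2: [105923/1260, 92213/1260, 35317/210]
rounded: [84, 73, 168]

at x=1,y=2 over L1,L2,L3,L4:
after L1 α=1/2: [57, 57, 61]
after L2 α=3/4: [261/2, 369/2, 124]
after L3 α=1/2: [475/4, 413/4, 221/2]
after L4 α=1/2: [799/8, 877/8, 541/4]
rounded: [100, 110, 135]


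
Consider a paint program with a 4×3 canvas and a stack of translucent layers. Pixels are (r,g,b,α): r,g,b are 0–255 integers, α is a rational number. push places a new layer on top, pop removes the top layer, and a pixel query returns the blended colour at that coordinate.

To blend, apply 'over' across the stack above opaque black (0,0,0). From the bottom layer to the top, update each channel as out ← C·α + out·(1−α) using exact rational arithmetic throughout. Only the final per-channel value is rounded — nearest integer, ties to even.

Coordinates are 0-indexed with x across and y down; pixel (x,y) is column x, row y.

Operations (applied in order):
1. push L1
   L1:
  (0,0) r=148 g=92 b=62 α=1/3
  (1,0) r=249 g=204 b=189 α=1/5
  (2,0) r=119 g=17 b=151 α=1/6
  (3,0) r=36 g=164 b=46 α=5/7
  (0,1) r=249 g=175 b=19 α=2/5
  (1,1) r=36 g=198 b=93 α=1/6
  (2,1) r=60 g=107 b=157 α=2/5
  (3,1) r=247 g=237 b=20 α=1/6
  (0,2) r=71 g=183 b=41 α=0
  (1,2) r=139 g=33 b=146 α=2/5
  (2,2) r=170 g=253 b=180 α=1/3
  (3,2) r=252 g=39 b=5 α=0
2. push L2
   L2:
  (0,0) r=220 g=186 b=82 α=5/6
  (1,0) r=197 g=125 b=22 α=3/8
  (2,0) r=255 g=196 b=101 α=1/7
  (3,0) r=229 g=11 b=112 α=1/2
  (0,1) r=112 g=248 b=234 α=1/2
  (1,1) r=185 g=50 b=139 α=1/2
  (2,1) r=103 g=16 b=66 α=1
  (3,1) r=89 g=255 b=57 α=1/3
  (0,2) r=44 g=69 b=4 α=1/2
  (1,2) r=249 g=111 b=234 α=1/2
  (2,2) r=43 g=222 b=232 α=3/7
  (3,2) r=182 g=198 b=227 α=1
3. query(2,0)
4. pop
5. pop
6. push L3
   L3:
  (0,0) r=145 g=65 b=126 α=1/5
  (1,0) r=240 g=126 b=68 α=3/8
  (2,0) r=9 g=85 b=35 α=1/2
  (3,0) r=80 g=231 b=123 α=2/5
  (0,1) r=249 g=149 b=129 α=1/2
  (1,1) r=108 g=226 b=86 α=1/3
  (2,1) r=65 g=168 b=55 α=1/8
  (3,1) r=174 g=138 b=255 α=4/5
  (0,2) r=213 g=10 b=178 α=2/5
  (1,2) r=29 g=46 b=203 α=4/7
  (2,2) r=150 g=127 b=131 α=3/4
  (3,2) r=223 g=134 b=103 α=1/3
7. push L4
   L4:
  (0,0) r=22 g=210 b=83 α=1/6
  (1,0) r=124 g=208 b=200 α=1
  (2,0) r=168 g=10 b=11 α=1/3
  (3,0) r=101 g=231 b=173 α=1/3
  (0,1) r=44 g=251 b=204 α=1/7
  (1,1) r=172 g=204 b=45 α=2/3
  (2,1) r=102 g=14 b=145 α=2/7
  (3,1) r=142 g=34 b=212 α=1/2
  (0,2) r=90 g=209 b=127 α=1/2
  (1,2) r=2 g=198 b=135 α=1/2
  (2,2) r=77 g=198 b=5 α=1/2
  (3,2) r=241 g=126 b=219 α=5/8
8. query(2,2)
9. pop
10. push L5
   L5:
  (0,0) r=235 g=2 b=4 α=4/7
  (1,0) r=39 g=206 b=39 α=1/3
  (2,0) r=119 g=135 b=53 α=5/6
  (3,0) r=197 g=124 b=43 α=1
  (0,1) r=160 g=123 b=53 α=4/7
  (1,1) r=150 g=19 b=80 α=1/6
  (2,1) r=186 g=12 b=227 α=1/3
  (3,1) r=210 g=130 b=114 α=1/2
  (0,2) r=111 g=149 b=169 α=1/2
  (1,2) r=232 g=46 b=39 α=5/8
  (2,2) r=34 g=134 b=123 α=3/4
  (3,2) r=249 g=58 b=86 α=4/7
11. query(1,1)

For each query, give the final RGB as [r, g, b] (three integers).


query (2,0) [L1,L2] — begin 0,0,0
+L1 (α=1/6) → [119/6, 17/6, 151/6]
+L2 (α=1/7) → [374/7, 213/7, 36]
→ [53, 30, 36]

query (2,2) [L3,L4] — begin 0,0,0
+L3 (α=3/4) → [225/2, 381/4, 393/4]
+L4 (α=1/2) → [379/4, 1173/8, 413/8]
rounded: [95, 147, 52]

at x=1,y=1 over L3,L5:
L3 α=1/3: [36, 226/3, 86/3]
L5 α=1/6: [55, 1187/18, 335/9]
→ [55, 66, 37]


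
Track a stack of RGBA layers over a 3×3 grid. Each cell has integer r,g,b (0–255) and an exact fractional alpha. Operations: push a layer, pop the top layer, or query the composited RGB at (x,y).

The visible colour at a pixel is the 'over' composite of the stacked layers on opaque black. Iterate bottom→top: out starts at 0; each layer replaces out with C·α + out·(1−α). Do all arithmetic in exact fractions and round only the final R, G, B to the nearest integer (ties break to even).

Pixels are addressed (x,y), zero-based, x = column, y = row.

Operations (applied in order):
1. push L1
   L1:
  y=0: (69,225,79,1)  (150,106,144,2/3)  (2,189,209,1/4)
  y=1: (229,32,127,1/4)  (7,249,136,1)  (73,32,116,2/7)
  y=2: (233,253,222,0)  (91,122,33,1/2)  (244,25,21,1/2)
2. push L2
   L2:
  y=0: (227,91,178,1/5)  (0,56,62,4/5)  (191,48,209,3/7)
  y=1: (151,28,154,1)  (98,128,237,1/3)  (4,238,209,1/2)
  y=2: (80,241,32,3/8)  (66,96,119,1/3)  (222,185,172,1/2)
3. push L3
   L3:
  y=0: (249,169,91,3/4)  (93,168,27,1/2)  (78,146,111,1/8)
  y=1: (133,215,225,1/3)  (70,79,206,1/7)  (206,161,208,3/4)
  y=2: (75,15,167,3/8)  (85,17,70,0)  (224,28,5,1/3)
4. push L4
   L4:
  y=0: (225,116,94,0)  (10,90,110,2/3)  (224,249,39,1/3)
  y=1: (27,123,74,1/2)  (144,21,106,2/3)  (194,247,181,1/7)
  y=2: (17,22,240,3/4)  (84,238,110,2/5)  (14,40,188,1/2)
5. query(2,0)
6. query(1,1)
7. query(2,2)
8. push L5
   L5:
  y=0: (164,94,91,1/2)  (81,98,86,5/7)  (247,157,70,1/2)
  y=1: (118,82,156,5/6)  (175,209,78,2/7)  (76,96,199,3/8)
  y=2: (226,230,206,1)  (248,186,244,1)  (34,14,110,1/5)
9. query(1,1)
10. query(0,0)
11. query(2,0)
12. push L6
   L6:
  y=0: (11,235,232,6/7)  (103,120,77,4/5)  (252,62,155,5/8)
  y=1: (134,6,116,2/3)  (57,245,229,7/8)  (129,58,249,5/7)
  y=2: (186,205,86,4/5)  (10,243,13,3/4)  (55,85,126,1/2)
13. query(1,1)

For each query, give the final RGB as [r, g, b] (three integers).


at x=2,y=0 over L1,L2,L3,L4:
L1 α=1/4: [1/2, 189/4, 209/4]
L2 α=3/7: [575/7, 333/7, 836/7]
L3 α=1/8: [653/8, 479/8, 947/8]
L4 α=1/3: [1549/12, 1475/12, 1103/12]
= [129, 123, 92]

at x=1,y=1 over L1,L2,L3,L4:
after L1 α=1: [7, 249, 136]
after L2 α=1/3: [112/3, 626/3, 509/3]
after L3 α=1/7: [42, 1331/7, 1224/7]
after L4 α=2/3: [110, 1625/21, 2708/21]
= [110, 77, 129]

query (2,2) [L1,L2,L3,L4] — begin 0,0,0
after L1 α=1/2: [122, 25/2, 21/2]
after L2 α=1/2: [172, 395/4, 365/4]
after L3 α=1/3: [568/3, 451/6, 125/2]
after L4 α=1/2: [305/3, 691/12, 501/4]
→ [102, 58, 125]

at x=1,y=1 over L1,L2,L3,L4,L5:
after L1 α=1: [7, 249, 136]
after L2 α=1/3: [112/3, 626/3, 509/3]
after L3 α=1/7: [42, 1331/7, 1224/7]
after L4 α=2/3: [110, 1625/21, 2708/21]
after L5 α=2/7: [900/7, 16903/147, 16816/147]
→ [129, 115, 114]

at x=0,y=0 over L1,L2,L3,L4,L5:
after L1 α=1: [69, 225, 79]
after L2 α=1/5: [503/5, 991/5, 494/5]
after L3 α=3/4: [2119/10, 1763/10, 1859/20]
after L4 α=0: [2119/10, 1763/10, 1859/20]
after L5 α=1/2: [3759/20, 2703/20, 3679/40]
= [188, 135, 92]

query (2,0) [L1,L2,L3,L4,L5] — begin 0,0,0
after L1 α=1/4: [1/2, 189/4, 209/4]
after L2 α=3/7: [575/7, 333/7, 836/7]
after L3 α=1/8: [653/8, 479/8, 947/8]
after L4 α=1/3: [1549/12, 1475/12, 1103/12]
after L5 α=1/2: [4513/24, 3359/24, 1943/24]
= [188, 140, 81]

(1,1) stack=L1,L2,L3,L4,L5,L6; from [0,0,0]:
+L1 (α=1) → [7, 249, 136]
+L2 (α=1/3) → [112/3, 626/3, 509/3]
+L3 (α=1/7) → [42, 1331/7, 1224/7]
+L4 (α=2/3) → [110, 1625/21, 2708/21]
+L5 (α=2/7) → [900/7, 16903/147, 16816/147]
+L6 (α=7/8) → [3693/56, 33626/147, 252457/1176]
= [66, 229, 215]


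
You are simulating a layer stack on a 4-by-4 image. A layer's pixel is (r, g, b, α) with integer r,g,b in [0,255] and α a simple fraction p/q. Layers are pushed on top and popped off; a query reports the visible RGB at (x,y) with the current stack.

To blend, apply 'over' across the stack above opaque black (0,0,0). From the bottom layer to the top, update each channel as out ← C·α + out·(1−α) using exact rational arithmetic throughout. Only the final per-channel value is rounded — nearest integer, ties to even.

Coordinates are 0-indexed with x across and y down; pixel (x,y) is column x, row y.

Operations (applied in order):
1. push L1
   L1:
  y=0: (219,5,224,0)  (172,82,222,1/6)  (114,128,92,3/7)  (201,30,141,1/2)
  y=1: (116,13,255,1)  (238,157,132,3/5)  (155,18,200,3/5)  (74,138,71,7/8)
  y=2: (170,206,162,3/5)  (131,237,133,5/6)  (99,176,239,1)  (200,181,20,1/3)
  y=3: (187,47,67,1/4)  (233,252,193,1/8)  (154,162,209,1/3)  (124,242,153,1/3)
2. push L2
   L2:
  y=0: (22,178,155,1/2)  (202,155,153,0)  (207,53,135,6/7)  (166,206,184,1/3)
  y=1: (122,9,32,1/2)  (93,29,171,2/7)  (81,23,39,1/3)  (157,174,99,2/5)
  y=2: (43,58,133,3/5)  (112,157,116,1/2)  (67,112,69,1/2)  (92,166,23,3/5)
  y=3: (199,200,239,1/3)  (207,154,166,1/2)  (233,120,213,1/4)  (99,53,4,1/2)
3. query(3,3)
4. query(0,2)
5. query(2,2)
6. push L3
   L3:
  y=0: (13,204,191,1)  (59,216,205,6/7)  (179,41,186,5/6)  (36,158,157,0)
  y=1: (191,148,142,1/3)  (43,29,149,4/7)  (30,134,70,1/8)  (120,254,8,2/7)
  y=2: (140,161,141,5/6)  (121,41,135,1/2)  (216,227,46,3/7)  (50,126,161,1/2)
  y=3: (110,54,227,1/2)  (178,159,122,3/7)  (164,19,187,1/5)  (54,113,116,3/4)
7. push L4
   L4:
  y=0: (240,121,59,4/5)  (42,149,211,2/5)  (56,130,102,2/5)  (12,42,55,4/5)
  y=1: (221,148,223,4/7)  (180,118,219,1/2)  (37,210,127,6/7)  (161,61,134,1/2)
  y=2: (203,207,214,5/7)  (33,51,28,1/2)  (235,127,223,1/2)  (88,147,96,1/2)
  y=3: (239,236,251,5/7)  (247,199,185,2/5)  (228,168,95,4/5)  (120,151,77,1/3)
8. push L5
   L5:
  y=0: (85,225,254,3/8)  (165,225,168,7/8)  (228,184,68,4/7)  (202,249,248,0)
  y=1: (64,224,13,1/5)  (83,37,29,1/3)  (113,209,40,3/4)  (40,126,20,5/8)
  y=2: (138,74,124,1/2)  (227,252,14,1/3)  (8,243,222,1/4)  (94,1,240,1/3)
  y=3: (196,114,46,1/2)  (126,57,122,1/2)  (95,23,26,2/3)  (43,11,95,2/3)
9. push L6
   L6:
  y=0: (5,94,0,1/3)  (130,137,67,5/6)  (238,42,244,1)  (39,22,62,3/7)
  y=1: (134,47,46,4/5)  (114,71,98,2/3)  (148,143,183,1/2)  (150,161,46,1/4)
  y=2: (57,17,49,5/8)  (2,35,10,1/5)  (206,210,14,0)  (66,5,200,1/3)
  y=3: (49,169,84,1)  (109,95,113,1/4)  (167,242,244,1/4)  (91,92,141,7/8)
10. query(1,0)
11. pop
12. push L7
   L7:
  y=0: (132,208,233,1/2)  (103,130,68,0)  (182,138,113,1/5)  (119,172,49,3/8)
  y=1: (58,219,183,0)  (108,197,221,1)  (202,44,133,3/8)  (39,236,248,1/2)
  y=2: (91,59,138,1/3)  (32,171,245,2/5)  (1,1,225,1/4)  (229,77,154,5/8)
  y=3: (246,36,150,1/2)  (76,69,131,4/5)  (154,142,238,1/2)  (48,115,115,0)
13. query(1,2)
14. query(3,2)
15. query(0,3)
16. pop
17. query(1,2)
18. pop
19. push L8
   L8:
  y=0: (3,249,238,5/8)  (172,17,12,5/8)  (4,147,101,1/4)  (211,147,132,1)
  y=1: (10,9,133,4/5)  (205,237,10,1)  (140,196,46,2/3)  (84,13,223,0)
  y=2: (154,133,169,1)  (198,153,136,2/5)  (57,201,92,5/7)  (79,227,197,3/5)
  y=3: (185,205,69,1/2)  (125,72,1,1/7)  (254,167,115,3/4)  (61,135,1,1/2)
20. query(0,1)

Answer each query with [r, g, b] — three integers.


at x=3,y=3 over L1,L2:
L1 α=1/3: [124/3, 242/3, 51]
L2 α=1/2: [421/6, 401/6, 55/2]
rounded: [70, 67, 28]

at x=0,y=2 over L1,L2:
L1 α=3/5: [102, 618/5, 486/5]
L2 α=3/5: [333/5, 2106/25, 2967/25]
rounded: [67, 84, 119]

(2,2) stack=L1,L2; from [0,0,0]:
+L1 (α=1) → [99, 176, 239]
+L2 (α=1/2) → [83, 144, 154]
= [83, 144, 154]

(1,0) stack=L1,L2,L3,L4,L5,L6; from [0,0,0]:
after L1 α=1/6: [86/3, 41/3, 37]
after L2 α=0: [86/3, 41/3, 37]
after L3 α=6/7: [164/3, 3929/21, 181]
after L4 α=2/5: [248/5, 1203/7, 193]
after L5 α=7/8: [6023/40, 3057/14, 1369/8]
after L6 α=5/6: [32023/240, 12647/84, 4049/48]
= [133, 151, 84]

query (1,2) [L1,L2,L3,L4,L5,L7] — begin 0,0,0
L1 α=5/6: [655/6, 395/2, 665/6]
L2 α=1/2: [1327/12, 709/4, 1361/12]
L3 α=1/2: [2779/24, 873/8, 2981/24]
L4 α=1/2: [3571/48, 1281/16, 3653/48]
L5 α=1/3: [9019/72, 1099/8, 3989/72]
L7 α=2/5: [2111/24, 6033/40, 15749/120]
rounded: [88, 151, 131]

at x=3,y=2 over L1,L2,L3,L4,L5,L7:
+L1 (α=1/3) → [200/3, 181/3, 20/3]
+L2 (α=3/5) → [1228/15, 1856/15, 247/15]
+L3 (α=1/2) → [989/15, 1873/15, 1331/15]
+L4 (α=1/2) → [2309/30, 2039/15, 2771/30]
+L5 (α=1/3) → [3719/45, 4093/45, 6371/45]
+L7 (α=5/8) → [10447/60, 2467/30, 17921/120]
rounded: [174, 82, 149]

query (0,3) [L1,L2,L3,L4,L5,L7] — begin 0,0,0
after L1 α=1/4: [187/4, 47/4, 67/4]
after L2 α=1/3: [195/2, 149/2, 545/6]
after L3 α=1/2: [415/4, 257/4, 1907/12]
after L4 α=5/7: [2805/14, 2617/14, 9437/42]
after L5 α=1/2: [5549/28, 4213/28, 11369/84]
after L7 α=1/2: [12437/56, 5221/56, 23969/168]
rounded: [222, 93, 143]

at x=1,y=2 over L1,L2,L3,L4,L5:
+L1 (α=5/6) → [655/6, 395/2, 665/6]
+L2 (α=1/2) → [1327/12, 709/4, 1361/12]
+L3 (α=1/2) → [2779/24, 873/8, 2981/24]
+L4 (α=1/2) → [3571/48, 1281/16, 3653/48]
+L5 (α=1/3) → [9019/72, 1099/8, 3989/72]
→ [125, 137, 55]

(0,1) stack=L1,L2,L3,L4,L8; from [0,0,0]:
after L1 α=1: [116, 13, 255]
after L2 α=1/2: [119, 11, 287/2]
after L3 α=1/3: [143, 170/3, 143]
after L4 α=4/7: [1313/7, 762/7, 1321/7]
after L8 α=4/5: [1593/35, 1014/35, 1009/7]
= [46, 29, 144]


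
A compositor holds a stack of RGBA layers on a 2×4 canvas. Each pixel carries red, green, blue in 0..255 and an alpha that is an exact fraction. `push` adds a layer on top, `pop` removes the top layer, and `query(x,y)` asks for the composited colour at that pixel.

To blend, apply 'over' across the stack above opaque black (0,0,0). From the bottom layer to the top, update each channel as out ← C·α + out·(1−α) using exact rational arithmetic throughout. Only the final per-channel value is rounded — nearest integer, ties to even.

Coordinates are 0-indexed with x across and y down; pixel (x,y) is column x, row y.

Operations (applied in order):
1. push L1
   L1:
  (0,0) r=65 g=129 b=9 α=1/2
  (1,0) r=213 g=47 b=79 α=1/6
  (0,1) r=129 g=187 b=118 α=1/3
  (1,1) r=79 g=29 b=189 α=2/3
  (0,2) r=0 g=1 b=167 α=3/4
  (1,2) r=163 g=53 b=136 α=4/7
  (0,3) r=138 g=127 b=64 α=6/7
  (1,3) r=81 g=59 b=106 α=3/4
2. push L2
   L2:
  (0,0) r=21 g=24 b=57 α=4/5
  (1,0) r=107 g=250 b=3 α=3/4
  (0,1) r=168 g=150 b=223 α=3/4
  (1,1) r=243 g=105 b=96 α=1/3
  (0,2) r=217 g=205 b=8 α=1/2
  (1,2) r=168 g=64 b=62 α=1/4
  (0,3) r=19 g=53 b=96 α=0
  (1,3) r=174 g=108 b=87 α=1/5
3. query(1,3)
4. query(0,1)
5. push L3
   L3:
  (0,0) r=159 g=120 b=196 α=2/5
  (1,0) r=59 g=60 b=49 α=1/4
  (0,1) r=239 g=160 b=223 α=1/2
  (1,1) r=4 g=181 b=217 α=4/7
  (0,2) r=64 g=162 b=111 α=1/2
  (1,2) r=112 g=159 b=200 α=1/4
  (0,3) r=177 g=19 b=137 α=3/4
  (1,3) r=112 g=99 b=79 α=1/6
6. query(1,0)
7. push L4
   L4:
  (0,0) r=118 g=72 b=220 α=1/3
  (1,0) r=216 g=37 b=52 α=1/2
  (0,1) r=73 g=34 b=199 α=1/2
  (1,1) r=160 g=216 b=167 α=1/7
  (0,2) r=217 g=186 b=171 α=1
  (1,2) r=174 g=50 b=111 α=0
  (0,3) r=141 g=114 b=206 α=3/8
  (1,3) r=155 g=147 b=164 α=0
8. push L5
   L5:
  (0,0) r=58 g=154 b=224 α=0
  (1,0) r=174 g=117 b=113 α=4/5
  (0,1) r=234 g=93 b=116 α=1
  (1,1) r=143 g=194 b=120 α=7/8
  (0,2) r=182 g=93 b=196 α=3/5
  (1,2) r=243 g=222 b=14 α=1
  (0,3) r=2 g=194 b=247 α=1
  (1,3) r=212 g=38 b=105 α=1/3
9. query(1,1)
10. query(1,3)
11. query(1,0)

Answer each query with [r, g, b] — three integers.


(1,3) stack=L1,L2; from [0,0,0]:
L1 α=3/4: [243/4, 177/4, 159/2]
L2 α=1/5: [417/5, 57, 81]
= [83, 57, 81]

query (0,1) [L1,L2] — begin 0,0,0
L1 α=1/3: [43, 187/3, 118/3]
L2 α=3/4: [547/4, 1537/12, 2125/12]
rounded: [137, 128, 177]

(1,0) stack=L1,L2,L3; from [0,0,0]:
L1 α=1/6: [71/2, 47/6, 79/6]
L2 α=3/4: [713/8, 4547/24, 133/24]
L3 α=1/4: [2611/32, 5027/32, 525/32]
= [82, 157, 16]

at x=1,y=1 over L1,L2,L3,L4,L5:
after L1 α=2/3: [158/3, 58/3, 126]
after L2 α=1/3: [1045/9, 431/9, 116]
after L3 α=4/7: [1093/21, 2603/21, 1216/7]
after L4 α=1/7: [3306/49, 6718/49, 8465/49]
after L5 α=7/8: [52355/392, 18315/98, 49625/392]
rounded: [134, 187, 127]

at x=1,y=3 over L1,L2,L3,L4,L5:
+L1 (α=3/4) → [243/4, 177/4, 159/2]
+L2 (α=1/5) → [417/5, 57, 81]
+L3 (α=1/6) → [529/6, 64, 242/3]
+L4 (α=0) → [529/6, 64, 242/3]
+L5 (α=1/3) → [1165/9, 166/3, 799/9]
rounded: [129, 55, 89]

(1,0) stack=L1,L2,L3,L4,L5; from [0,0,0]:
after L1 α=1/6: [71/2, 47/6, 79/6]
after L2 α=3/4: [713/8, 4547/24, 133/24]
after L3 α=1/4: [2611/32, 5027/32, 525/32]
after L4 α=1/2: [9523/64, 6211/64, 2189/64]
after L5 α=4/5: [54067/320, 36163/320, 31117/320]
= [169, 113, 97]


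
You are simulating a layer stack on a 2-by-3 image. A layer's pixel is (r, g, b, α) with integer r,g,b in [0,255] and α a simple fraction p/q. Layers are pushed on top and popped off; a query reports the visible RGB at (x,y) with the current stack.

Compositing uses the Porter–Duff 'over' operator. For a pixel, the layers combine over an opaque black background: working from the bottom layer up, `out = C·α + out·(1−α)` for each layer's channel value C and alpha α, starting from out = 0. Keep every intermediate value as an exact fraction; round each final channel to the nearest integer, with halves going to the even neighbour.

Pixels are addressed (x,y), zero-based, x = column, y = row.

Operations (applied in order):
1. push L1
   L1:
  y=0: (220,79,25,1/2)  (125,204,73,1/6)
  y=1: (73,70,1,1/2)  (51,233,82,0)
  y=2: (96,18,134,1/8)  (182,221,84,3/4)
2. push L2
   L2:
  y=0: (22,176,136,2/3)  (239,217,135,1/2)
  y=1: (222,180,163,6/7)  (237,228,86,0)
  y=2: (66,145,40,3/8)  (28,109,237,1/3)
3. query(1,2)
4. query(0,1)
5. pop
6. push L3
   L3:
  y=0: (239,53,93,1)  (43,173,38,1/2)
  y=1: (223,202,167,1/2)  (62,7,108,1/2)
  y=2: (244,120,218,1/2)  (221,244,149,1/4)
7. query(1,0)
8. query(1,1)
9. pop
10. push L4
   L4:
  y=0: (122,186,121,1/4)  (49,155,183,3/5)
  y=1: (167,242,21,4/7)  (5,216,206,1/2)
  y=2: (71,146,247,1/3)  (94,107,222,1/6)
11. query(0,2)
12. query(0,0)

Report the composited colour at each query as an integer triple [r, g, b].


query (1,2) [L1,L2] — begin 0,0,0
+L1 (α=3/4) → [273/2, 663/4, 63]
+L2 (α=1/3) → [301/3, 881/6, 121]
= [100, 147, 121]

query (0,1) [L1,L2] — begin 0,0,0
L1 α=1/2: [73/2, 35, 1/2]
L2 α=6/7: [391/2, 1115/7, 1957/14]
→ [196, 159, 140]

(1,0) stack=L1,L3; from [0,0,0]:
L1 α=1/6: [125/6, 34, 73/6]
L3 α=1/2: [383/12, 207/2, 301/12]
rounded: [32, 104, 25]

at x=1,y=1 over L1,L3:
after L1 α=0: [0, 0, 0]
after L3 α=1/2: [31, 7/2, 54]
rounded: [31, 4, 54]

query (0,2) [L1,L4] — begin 0,0,0
after L1 α=1/8: [12, 9/4, 67/4]
after L4 α=1/3: [95/3, 301/6, 187/2]
= [32, 50, 94]

at x=0,y=0 over L1,L4:
+L1 (α=1/2) → [110, 79/2, 25/2]
+L4 (α=1/4) → [113, 609/8, 317/8]
→ [113, 76, 40]


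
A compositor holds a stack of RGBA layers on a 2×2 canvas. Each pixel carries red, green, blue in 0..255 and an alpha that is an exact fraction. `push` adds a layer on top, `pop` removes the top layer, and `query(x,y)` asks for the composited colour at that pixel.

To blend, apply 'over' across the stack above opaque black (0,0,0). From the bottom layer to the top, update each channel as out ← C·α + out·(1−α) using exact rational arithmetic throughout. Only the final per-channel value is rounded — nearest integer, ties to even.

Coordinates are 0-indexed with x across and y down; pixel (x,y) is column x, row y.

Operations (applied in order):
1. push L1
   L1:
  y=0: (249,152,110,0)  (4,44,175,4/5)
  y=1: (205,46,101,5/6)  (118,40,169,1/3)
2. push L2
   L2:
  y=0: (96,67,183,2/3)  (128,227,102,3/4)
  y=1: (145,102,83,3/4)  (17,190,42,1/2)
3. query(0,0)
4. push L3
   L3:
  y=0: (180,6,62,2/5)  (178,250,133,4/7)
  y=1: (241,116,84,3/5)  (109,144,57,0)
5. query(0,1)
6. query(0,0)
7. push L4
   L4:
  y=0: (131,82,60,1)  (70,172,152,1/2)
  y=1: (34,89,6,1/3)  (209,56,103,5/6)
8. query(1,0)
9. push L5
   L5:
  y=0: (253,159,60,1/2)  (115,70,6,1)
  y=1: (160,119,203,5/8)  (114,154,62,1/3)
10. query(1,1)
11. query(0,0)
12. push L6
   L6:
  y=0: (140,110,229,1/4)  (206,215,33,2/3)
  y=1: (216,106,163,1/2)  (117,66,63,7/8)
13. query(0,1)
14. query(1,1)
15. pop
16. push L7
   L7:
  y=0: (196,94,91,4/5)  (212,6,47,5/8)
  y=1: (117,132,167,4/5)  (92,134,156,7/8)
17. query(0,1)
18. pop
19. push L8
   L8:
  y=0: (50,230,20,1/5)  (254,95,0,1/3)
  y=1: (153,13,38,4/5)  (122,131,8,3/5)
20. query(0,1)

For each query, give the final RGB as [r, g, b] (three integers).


query (0,0) [L1,L2] — begin 0,0,0
after L1 α=0: [0, 0, 0]
after L2 α=2/3: [64, 134/3, 122]
= [64, 45, 122]

query (0,1) [L1,L2,L3] — begin 0,0,0
L1 α=5/6: [1025/6, 115/3, 505/6]
L2 α=3/4: [3635/24, 1033/12, 1999/24]
L3 α=3/5: [12311/60, 3121/30, 5023/60]
→ [205, 104, 84]

(0,0) stack=L1,L2,L3; from [0,0,0]:
L1 α=0: [0, 0, 0]
L2 α=2/3: [64, 134/3, 122]
L3 α=2/5: [552/5, 146/5, 98]
= [110, 29, 98]

(1,0) stack=L1,L2,L3,L4; from [0,0,0]:
L1 α=4/5: [16/5, 176/5, 140]
L2 α=3/4: [484/5, 3581/20, 223/2]
L3 α=4/7: [716/5, 30743/140, 1733/14]
L4 α=1/2: [533/5, 54823/280, 3861/28]
rounded: [107, 196, 138]

query (1,1) [L1,L2,L3,L4,L5] — begin 0,0,0
+L1 (α=1/3) → [118/3, 40/3, 169/3]
+L2 (α=1/2) → [169/6, 305/3, 295/6]
+L3 (α=0) → [169/6, 305/3, 295/6]
+L4 (α=5/6) → [6439/36, 1145/18, 3385/36]
+L5 (α=1/3) → [8491/54, 2531/27, 4501/54]
rounded: [157, 94, 83]

(0,0) stack=L1,L2,L3,L4,L5; from [0,0,0]:
+L1 (α=0) → [0, 0, 0]
+L2 (α=2/3) → [64, 134/3, 122]
+L3 (α=2/5) → [552/5, 146/5, 98]
+L4 (α=1) → [131, 82, 60]
+L5 (α=1/2) → [192, 241/2, 60]
rounded: [192, 120, 60]

query (0,1) [L1,L2,L3,L4,L5,L6] — begin 0,0,0
after L1 α=5/6: [1025/6, 115/3, 505/6]
after L2 α=3/4: [3635/24, 1033/12, 1999/24]
after L3 α=3/5: [12311/60, 3121/30, 5023/60]
after L4 α=1/3: [13331/90, 4456/45, 5203/90]
after L5 α=5/8: [37331/240, 13381/120, 35653/240]
after L6 α=1/2: [89171/480, 26101/240, 74773/480]
rounded: [186, 109, 156]

(1,1) stack=L1,L2,L3,L4,L5,L6; from [0,0,0]:
L1 α=1/3: [118/3, 40/3, 169/3]
L2 α=1/2: [169/6, 305/3, 295/6]
L3 α=0: [169/6, 305/3, 295/6]
L4 α=5/6: [6439/36, 1145/18, 3385/36]
L5 α=1/3: [8491/54, 2531/27, 4501/54]
L6 α=7/8: [52717/432, 15005/216, 28315/432]
= [122, 69, 66]

at x=0,y=1 over L1,L2,L3,L4,L5,L7:
+L1 (α=5/6) → [1025/6, 115/3, 505/6]
+L2 (α=3/4) → [3635/24, 1033/12, 1999/24]
+L3 (α=3/5) → [12311/60, 3121/30, 5023/60]
+L4 (α=1/3) → [13331/90, 4456/45, 5203/90]
+L5 (α=5/8) → [37331/240, 13381/120, 35653/240]
+L7 (α=4/5) → [149651/1200, 76741/600, 195973/1200]
rounded: [125, 128, 163]

at x=0,y=1 over L1,L2,L3,L4,L5,L8:
+L1 (α=5/6) → [1025/6, 115/3, 505/6]
+L2 (α=3/4) → [3635/24, 1033/12, 1999/24]
+L3 (α=3/5) → [12311/60, 3121/30, 5023/60]
+L4 (α=1/3) → [13331/90, 4456/45, 5203/90]
+L5 (α=5/8) → [37331/240, 13381/120, 35653/240]
+L8 (α=4/5) → [184211/1200, 19621/600, 72133/1200]
→ [154, 33, 60]


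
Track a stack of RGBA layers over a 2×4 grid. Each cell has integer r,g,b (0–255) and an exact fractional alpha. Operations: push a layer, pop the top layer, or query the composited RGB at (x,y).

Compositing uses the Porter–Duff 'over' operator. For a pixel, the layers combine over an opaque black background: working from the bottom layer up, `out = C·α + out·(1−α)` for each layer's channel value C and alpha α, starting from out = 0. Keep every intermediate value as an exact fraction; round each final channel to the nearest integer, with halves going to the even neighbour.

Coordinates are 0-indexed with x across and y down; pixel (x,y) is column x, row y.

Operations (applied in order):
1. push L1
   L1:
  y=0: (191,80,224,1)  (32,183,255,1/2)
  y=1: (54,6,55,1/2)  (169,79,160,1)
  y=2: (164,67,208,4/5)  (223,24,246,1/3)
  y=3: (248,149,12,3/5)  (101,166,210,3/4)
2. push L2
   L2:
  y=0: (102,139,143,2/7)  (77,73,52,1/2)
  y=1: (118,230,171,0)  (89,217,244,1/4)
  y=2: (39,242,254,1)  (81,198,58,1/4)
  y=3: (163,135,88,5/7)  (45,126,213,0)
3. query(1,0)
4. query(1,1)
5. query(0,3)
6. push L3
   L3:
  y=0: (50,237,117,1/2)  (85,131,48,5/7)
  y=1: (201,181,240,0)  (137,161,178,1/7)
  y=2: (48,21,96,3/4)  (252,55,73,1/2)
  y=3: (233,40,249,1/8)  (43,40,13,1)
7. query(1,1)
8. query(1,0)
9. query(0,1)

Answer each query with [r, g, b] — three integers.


query (1,0) [L1,L2] — begin 0,0,0
L1 α=1/2: [16, 183/2, 255/2]
L2 α=1/2: [93/2, 329/4, 359/4]
→ [46, 82, 90]

query (1,1) [L1,L2] — begin 0,0,0
after L1 α=1: [169, 79, 160]
after L2 α=1/4: [149, 227/2, 181]
= [149, 114, 181]

query (0,3) [L1,L2] — begin 0,0,0
+L1 (α=3/5) → [744/5, 447/5, 36/5]
+L2 (α=5/7) → [5563/35, 4269/35, 2272/35]
rounded: [159, 122, 65]

query (1,1) [L1,L2,L3] — begin 0,0,0
L1 α=1: [169, 79, 160]
L2 α=1/4: [149, 227/2, 181]
L3 α=1/7: [1031/7, 842/7, 1264/7]
= [147, 120, 181]

(1,0) stack=L1,L2,L3; from [0,0,0]:
L1 α=1/2: [16, 183/2, 255/2]
L2 α=1/2: [93/2, 329/4, 359/4]
L3 α=5/7: [74, 1639/14, 839/14]
→ [74, 117, 60]

(0,1) stack=L1,L2,L3; from [0,0,0]:
+L1 (α=1/2) → [27, 3, 55/2]
+L2 (α=0) → [27, 3, 55/2]
+L3 (α=0) → [27, 3, 55/2]
→ [27, 3, 28]


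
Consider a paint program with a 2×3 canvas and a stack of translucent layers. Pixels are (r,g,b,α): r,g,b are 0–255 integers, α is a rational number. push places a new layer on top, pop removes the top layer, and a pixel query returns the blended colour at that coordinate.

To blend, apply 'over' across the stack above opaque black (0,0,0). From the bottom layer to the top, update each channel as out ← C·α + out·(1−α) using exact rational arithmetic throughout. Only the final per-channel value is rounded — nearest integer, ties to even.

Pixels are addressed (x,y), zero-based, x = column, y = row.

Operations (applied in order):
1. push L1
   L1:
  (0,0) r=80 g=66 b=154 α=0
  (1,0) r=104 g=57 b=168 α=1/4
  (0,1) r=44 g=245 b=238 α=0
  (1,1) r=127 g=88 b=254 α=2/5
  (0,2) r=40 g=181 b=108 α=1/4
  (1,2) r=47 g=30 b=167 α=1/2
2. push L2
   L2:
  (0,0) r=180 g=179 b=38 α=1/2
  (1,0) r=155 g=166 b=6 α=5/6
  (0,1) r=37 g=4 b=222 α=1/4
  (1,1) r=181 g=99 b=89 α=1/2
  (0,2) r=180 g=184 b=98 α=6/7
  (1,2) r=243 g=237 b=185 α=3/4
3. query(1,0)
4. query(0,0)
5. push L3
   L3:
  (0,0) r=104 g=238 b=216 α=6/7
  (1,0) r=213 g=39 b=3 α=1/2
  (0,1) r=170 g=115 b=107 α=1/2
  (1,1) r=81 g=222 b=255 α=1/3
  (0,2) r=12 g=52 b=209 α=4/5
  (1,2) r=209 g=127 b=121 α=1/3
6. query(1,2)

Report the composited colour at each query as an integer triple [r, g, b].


query (1,0) [L1,L2] — begin 0,0,0
L1 α=1/4: [26, 57/4, 42]
L2 α=5/6: [267/2, 3377/24, 12]
rounded: [134, 141, 12]

query (0,0) [L1,L2] — begin 0,0,0
+L1 (α=0) → [0, 0, 0]
+L2 (α=1/2) → [90, 179/2, 19]
= [90, 90, 19]

(1,2) stack=L1,L2,L3; from [0,0,0]:
L1 α=1/2: [47/2, 15, 167/2]
L2 α=3/4: [1505/8, 363/2, 1277/8]
L3 α=1/3: [2341/12, 490/3, 587/4]
→ [195, 163, 147]


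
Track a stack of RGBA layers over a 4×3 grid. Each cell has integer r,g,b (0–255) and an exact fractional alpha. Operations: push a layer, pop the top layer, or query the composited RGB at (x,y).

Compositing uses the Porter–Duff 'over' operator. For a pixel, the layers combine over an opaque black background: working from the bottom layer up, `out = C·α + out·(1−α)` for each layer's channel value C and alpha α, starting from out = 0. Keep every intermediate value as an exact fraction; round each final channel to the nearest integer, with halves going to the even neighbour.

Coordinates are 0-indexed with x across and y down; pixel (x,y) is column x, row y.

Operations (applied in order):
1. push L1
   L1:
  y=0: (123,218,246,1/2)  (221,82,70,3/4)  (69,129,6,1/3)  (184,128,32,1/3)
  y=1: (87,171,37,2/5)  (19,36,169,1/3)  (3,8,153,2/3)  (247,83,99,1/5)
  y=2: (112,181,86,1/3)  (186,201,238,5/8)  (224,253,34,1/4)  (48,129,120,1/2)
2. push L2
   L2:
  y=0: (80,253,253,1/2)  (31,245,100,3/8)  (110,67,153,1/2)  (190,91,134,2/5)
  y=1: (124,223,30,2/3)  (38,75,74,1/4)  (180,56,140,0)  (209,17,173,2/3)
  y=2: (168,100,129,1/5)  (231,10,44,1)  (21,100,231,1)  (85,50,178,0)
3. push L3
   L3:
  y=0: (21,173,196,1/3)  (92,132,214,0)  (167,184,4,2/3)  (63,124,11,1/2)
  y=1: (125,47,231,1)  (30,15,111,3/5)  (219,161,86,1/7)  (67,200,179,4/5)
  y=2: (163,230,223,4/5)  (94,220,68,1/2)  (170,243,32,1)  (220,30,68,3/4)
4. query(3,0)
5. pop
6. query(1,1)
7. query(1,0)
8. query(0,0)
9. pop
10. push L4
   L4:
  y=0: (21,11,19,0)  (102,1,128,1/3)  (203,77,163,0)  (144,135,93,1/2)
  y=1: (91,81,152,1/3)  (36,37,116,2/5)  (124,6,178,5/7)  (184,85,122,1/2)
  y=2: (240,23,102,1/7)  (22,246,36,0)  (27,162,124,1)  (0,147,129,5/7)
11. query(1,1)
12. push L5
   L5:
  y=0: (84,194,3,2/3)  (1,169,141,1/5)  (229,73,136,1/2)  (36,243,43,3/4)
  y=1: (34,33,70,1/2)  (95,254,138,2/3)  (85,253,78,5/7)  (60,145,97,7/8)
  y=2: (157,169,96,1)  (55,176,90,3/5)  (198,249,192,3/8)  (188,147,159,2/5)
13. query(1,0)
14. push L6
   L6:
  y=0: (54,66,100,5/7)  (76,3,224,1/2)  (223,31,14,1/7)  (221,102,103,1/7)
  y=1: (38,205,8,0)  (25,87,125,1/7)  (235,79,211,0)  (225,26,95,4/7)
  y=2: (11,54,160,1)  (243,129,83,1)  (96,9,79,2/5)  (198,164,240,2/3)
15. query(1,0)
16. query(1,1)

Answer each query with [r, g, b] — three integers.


query (3,0) [L1,L2,L3] — begin 0,0,0
after L1 α=1/3: [184/3, 128/3, 32/3]
after L2 α=2/5: [564/5, 62, 60]
after L3 α=1/2: [879/10, 93, 71/2]
= [88, 93, 36]

at x=1,y=1 over L1,L2:
after L1 α=1/3: [19/3, 12, 169/3]
after L2 α=1/4: [57/4, 111/4, 243/4]
→ [14, 28, 61]

query (1,0) [L1,L2] — begin 0,0,0
after L1 α=3/4: [663/4, 123/2, 105/2]
after L2 α=3/8: [3687/32, 2085/16, 1125/16]
→ [115, 130, 70]

query (0,0) [L1,L2] — begin 0,0,0
L1 α=1/2: [123/2, 109, 123]
L2 α=1/2: [283/4, 181, 188]
rounded: [71, 181, 188]

query (1,1) [L1,L4] — begin 0,0,0
after L1 α=1/3: [19/3, 12, 169/3]
after L4 α=2/5: [91/5, 22, 401/5]
→ [18, 22, 80]

at x=1,y=0 over L1,L4,L5:
after L1 α=3/4: [663/4, 123/2, 105/2]
after L4 α=1/3: [289/2, 124/3, 233/3]
after L5 α=1/5: [579/5, 1003/15, 271/3]
rounded: [116, 67, 90]

(1,0) stack=L1,L4,L5,L6; from [0,0,0]:
+L1 (α=3/4) → [663/4, 123/2, 105/2]
+L4 (α=1/3) → [289/2, 124/3, 233/3]
+L5 (α=1/5) → [579/5, 1003/15, 271/3]
+L6 (α=1/2) → [959/10, 524/15, 943/6]
→ [96, 35, 157]

at x=1,y=1 over L1,L4,L5,L6:
L1 α=1/3: [19/3, 12, 169/3]
L4 α=2/5: [91/5, 22, 401/5]
L5 α=2/3: [347/5, 530/3, 1781/15]
L6 α=1/7: [2207/35, 1147/7, 4187/35]
rounded: [63, 164, 120]


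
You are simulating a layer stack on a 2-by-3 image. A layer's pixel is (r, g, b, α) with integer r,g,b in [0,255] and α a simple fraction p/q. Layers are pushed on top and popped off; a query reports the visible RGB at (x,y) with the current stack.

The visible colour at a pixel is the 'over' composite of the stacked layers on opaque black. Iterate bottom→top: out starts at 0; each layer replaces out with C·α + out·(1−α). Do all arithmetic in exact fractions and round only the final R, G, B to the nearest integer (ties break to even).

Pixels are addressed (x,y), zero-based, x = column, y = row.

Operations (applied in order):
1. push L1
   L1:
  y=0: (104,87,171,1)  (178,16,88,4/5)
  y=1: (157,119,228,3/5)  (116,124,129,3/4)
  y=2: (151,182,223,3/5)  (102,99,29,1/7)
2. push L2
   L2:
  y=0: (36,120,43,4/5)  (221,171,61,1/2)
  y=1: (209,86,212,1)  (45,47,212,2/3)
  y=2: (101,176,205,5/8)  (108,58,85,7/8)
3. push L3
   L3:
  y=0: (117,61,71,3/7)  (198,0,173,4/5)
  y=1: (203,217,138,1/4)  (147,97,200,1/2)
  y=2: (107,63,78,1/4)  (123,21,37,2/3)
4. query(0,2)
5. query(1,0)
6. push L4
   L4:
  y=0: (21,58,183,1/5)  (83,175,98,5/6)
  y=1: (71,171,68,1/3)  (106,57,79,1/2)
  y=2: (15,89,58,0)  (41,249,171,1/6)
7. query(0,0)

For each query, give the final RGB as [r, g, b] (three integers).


query (0,2) [L1,L2,L3] — begin 0,0,0
+L1 (α=3/5) → [453/5, 546/5, 669/5]
+L2 (α=5/8) → [971/10, 3019/20, 1783/10]
+L3 (α=1/4) → [3983/40, 10317/80, 6129/40]
→ [100, 129, 153]

(1,0) stack=L1,L2,L3; from [0,0,0]:
after L1 α=4/5: [712/5, 64/5, 352/5]
after L2 α=1/2: [1817/10, 919/10, 657/10]
after L3 α=4/5: [9737/50, 919/50, 7577/50]
= [195, 18, 152]

query (0,0) [L1,L2,L3,L4] — begin 0,0,0
L1 α=1: [104, 87, 171]
L2 α=4/5: [248/5, 567/5, 343/5]
L3 α=3/7: [2747/35, 3183/35, 2437/35]
L4 α=1/5: [11723/175, 14762/175, 16153/175]
rounded: [67, 84, 92]


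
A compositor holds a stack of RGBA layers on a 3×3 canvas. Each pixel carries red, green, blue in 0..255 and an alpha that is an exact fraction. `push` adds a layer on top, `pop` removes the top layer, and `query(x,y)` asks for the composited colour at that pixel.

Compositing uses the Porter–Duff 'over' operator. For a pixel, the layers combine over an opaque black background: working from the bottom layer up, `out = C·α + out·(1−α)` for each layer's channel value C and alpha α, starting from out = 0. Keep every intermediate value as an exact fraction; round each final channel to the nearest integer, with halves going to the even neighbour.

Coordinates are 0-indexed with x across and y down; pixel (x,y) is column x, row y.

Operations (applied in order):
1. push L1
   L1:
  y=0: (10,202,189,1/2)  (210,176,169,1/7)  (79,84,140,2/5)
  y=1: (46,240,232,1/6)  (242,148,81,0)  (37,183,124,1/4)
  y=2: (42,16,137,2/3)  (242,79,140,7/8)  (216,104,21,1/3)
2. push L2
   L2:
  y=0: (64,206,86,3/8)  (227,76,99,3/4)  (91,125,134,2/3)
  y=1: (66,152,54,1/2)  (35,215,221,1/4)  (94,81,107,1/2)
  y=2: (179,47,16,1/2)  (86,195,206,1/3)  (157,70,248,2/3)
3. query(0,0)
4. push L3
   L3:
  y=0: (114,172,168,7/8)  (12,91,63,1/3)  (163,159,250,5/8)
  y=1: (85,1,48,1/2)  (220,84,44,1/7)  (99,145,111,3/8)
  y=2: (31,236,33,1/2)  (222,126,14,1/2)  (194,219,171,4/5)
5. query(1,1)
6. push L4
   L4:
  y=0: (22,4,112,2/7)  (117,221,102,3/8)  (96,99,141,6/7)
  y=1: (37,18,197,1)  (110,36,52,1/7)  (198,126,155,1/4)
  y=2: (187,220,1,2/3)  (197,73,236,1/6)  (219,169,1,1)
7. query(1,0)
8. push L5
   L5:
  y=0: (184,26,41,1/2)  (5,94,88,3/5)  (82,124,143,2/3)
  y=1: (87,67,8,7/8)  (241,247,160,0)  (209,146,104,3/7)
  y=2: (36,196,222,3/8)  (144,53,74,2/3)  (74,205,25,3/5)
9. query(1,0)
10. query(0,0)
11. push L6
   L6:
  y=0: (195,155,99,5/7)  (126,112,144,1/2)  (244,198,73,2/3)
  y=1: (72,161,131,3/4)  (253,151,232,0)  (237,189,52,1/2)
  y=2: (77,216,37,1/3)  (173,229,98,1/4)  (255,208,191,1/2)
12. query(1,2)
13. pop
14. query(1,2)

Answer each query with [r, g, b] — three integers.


query (0,0) [L1,L2] — begin 0,0,0
L1 α=1/2: [5, 101, 189/2]
L2 α=3/8: [217/8, 1123/8, 1461/16]
→ [27, 140, 91]

at x=1,y=1 over L1,L2,L3:
L1 α=0: [0, 0, 0]
L2 α=1/4: [35/4, 215/4, 221/4]
L3 α=1/7: [545/14, 813/14, 751/14]
rounded: [39, 58, 54]

query (1,0) [L1,L2,L3,L4] — begin 0,0,0
L1 α=1/7: [30, 176/7, 169/7]
L2 α=3/4: [711/4, 443/7, 562/7]
L3 α=1/3: [245/2, 1523/21, 1565/21]
L4 α=3/8: [1927/16, 10769/84, 14251/168]
→ [120, 128, 85]

query (1,0) [L1,L2,L3,L4,L5] — begin 0,0,0
after L1 α=1/7: [30, 176/7, 169/7]
after L2 α=3/4: [711/4, 443/7, 562/7]
after L3 α=1/3: [245/2, 1523/21, 1565/21]
after L4 α=3/8: [1927/16, 10769/84, 14251/168]
after L5 α=3/5: [2047/40, 22613/210, 36427/420]
= [51, 108, 87]

(0,0) stack=L1,L2,L3,L4,L5; from [0,0,0]:
after L1 α=1/2: [5, 101, 189/2]
after L2 α=3/8: [217/8, 1123/8, 1461/16]
after L3 α=7/8: [6601/64, 10755/64, 20277/128]
after L4 α=2/7: [35821/448, 54287/448, 130057/896]
after L5 α=1/2: [118253/896, 65935/896, 166793/1792]
= [132, 74, 93]

query (1,2) [L1,L2,L3,L4,L5,L6] — begin 0,0,0
L1 α=7/8: [847/4, 553/8, 245/2]
L2 α=1/3: [1019/6, 1333/12, 451/3]
L3 α=1/2: [2351/12, 2845/24, 493/6]
L4 α=1/6: [14119/72, 15977/144, 3881/36]
L5 α=2/3: [34855/216, 31241/432, 9209/108]
L6 α=1/4: [47311/288, 64217/576, 12737/144]
= [164, 111, 88]

at x=1,y=2 over L1,L2,L3,L4,L5:
+L1 (α=7/8) → [847/4, 553/8, 245/2]
+L2 (α=1/3) → [1019/6, 1333/12, 451/3]
+L3 (α=1/2) → [2351/12, 2845/24, 493/6]
+L4 (α=1/6) → [14119/72, 15977/144, 3881/36]
+L5 (α=2/3) → [34855/216, 31241/432, 9209/108]
rounded: [161, 72, 85]


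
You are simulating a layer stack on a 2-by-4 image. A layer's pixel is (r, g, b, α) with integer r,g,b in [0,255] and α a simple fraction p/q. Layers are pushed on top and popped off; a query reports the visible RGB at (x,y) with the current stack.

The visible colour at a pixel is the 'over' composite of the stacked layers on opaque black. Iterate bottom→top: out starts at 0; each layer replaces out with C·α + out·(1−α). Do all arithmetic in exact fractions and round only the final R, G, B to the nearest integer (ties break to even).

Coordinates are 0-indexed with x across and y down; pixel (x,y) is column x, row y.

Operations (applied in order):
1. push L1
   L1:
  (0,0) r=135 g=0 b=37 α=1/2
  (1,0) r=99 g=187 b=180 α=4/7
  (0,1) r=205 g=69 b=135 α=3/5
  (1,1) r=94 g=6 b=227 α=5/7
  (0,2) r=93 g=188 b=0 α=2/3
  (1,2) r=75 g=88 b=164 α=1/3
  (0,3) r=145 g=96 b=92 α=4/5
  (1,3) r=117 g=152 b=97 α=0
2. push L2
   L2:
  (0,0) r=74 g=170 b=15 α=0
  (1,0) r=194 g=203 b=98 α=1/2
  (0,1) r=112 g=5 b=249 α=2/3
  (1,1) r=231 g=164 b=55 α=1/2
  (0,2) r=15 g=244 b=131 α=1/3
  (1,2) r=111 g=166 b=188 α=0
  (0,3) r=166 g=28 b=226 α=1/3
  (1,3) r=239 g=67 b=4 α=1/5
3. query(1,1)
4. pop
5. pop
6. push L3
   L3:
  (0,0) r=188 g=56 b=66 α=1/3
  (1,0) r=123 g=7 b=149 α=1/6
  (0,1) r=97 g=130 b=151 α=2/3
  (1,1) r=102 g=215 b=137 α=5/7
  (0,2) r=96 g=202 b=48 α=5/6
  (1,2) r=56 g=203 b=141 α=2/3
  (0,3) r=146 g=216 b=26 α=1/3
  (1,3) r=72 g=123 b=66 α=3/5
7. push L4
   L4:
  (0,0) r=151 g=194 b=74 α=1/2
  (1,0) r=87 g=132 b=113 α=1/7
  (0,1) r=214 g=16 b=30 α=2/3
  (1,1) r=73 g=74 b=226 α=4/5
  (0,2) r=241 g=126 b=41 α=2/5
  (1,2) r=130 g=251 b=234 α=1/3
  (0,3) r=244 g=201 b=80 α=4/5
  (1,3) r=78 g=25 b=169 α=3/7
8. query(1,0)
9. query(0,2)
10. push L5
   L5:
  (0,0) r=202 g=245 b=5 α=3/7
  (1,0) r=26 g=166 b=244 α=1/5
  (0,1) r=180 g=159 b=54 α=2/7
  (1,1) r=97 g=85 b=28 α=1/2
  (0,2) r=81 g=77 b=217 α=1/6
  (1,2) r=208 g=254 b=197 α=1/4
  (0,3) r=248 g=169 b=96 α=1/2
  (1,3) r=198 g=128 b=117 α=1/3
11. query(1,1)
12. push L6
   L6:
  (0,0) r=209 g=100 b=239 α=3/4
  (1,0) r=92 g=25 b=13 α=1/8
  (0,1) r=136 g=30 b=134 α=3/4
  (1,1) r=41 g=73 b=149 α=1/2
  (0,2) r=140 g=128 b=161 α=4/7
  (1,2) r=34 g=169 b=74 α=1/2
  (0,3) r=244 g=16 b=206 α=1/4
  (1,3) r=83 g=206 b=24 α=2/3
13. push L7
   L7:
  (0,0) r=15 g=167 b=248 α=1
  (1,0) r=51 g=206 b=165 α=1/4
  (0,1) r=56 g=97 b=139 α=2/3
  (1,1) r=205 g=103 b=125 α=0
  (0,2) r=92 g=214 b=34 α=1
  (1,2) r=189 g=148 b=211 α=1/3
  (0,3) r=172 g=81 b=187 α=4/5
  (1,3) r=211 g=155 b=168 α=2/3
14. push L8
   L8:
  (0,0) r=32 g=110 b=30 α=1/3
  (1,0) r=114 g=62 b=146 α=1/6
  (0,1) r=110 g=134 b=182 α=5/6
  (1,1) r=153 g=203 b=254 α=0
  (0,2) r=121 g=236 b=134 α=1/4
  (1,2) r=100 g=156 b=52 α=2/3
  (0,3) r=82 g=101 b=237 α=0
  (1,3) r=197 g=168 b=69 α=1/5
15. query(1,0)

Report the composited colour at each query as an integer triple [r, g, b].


at x=1,y=1 over L1,L2:
after L1 α=5/7: [470/7, 30/7, 1135/7]
after L2 α=1/2: [2087/14, 589/7, 760/7]
rounded: [149, 84, 109]

(1,0) stack=L3,L4; from [0,0,0]:
after L3 α=1/6: [41/2, 7/6, 149/6]
after L4 α=1/7: [30, 139/7, 262/7]
= [30, 20, 37]

(0,2) stack=L3,L4; from [0,0,0]:
after L3 α=5/6: [80, 505/3, 40]
after L4 α=2/5: [722/5, 757/5, 202/5]
= [144, 151, 40]

(1,1) stack=L3,L4,L5; from [0,0,0]:
L3 α=5/7: [510/7, 1075/7, 685/7]
L4 α=4/5: [2554/35, 3147/35, 7013/35]
L5 α=1/2: [5949/70, 3061/35, 7993/70]
rounded: [85, 87, 114]

query (1,0) [L3,L4,L5,L6,L7,L8] — begin 0,0,0
L3 α=1/6: [41/2, 7/6, 149/6]
L4 α=1/7: [30, 139/7, 262/7]
L5 α=1/5: [146/5, 1718/35, 2756/35]
L6 α=1/8: [741/20, 1843/40, 2821/40]
L7 α=1/4: [3243/80, 13769/160, 15063/160]
L8 α=1/6: [1689/32, 5251/64, 19735/192]
→ [53, 82, 103]
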